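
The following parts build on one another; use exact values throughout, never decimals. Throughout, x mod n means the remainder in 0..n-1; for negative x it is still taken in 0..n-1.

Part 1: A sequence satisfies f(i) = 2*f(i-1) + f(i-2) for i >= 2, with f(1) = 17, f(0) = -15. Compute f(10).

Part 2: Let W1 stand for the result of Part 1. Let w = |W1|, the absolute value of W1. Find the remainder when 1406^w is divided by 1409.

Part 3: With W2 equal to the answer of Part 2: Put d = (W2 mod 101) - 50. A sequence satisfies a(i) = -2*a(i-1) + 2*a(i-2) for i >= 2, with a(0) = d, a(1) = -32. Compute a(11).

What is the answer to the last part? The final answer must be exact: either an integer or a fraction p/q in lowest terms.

-838848

Part 1: f(2) = 2*(17) + 1*(-15) = 19; iterating: f(2)=19, f(3)=55, f(4)=129, f(5)=313, f(6)=755, f(7)=1823, f(8)=4401, f(9)=10625, f(10)=25651; answer 25651
Part 2: W1 = 25651; w = 25651; squarings mod 1409: 1406^1=1406, 1406^2=9, 1406^4=81, 1406^8=925, 1406^16=362, 1406^32=7, 1406^64=49, 1406^128=992, 1406^256=582, 1406^512=564, 1406^1024=1071, 1406^2048=115, 1406^4096=544, 1406^8192=46, 1406^16384=707; 1406^25651 = 1406^1 * 1406^2 * 1406^16 * 1406^32 * 1406^1024 * 1406^8192 * 1406^16384 = 473 (mod 1409); answer 473
Part 3: W2 = 473; d = 19; a(2) = -2*(-32) + 2*(19) = 102; iterating: a(2)=102, a(3)=-268, a(4)=740, a(5)=-2016, a(6)=5512, a(7)=-15056, a(8)=41136, a(9)=-112384, a(10)=307040, a(11)=-838848; answer -838848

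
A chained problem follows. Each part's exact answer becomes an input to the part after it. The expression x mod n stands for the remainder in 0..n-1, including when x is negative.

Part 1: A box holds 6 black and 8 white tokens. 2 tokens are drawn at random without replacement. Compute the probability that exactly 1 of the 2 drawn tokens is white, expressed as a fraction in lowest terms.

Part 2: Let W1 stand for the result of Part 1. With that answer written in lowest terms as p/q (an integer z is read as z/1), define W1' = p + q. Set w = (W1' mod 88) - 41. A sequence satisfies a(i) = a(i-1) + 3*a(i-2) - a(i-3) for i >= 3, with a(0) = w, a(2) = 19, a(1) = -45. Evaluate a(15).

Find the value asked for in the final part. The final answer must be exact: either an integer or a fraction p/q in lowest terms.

Part 1: total draws C(14,2) = 91; favorable C(8,1)*C(6,1) = 48; P = 48/91; answer 48/91
Part 2: W1 = 48/91; threaded value p + q = 139; w = 10; a(3) = 1*(19) + 3*(-45) - 1*(10) = -126; iterating: a(3)=-126, a(4)=-24, a(5)=-421, a(6)=-367, a(7)=-1606, a(8)=-2286, a(9)=-6737, a(10)=-11989, a(11)=-29914, a(12)=-59144, a(13)=-136897, a(14)=-284415, a(15)=-635962; answer -635962

-635962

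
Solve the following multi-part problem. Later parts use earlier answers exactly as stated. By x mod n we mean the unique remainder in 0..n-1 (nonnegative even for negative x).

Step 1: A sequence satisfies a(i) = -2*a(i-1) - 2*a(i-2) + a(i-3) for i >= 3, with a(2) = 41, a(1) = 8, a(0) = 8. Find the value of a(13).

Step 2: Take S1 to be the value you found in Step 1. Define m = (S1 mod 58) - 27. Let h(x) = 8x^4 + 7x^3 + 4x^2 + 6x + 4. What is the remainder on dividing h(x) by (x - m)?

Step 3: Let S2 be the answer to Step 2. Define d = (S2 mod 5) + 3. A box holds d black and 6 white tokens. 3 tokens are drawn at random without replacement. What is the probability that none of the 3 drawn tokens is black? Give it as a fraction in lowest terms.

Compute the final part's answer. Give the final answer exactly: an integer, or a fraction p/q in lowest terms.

Step 1: a(3) = -2*(41) - 2*(8) + 1*(8) = -90; iterating: a(3)=-90, a(4)=106, a(5)=9, a(6)=-320, a(7)=728, a(8)=-807, a(9)=-162, a(10)=2666, a(11)=-5815, a(12)=6136, a(13)=2024; answer 2024
Step 2: S1 = 2024; m = 25; remainder = value at the root: 8*(25)^4 + 7*(25)^3 + 4*(25)^2 + 6*(25)^1 + 4 = (3125000) + (109375) + (2500) + (150) + (4) = 3237029; answer 3237029
Step 3: S2 = 3237029; d = 7; total draws C(13,3) = 286; favorable C(6,3) = 20; P = 10/143; answer 10/143

10/143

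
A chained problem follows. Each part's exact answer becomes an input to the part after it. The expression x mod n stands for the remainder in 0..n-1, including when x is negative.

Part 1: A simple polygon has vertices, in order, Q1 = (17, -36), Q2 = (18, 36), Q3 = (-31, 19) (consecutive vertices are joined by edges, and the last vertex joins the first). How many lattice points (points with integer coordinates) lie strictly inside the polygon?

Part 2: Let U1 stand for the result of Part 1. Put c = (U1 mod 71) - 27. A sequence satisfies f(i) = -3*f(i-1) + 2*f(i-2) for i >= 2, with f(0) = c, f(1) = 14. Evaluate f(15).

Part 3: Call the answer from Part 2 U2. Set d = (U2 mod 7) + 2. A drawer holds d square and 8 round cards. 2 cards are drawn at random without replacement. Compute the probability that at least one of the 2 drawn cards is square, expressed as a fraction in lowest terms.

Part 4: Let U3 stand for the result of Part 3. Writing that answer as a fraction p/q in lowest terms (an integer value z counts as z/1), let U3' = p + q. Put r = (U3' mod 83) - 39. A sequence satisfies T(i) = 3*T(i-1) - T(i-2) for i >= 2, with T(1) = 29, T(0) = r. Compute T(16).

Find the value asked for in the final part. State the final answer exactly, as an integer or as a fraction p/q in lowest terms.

Part 1: cross terms: (17*36 - 18*-36)=1260, (18*19 - -31*36)=1458, (-31*-36 - 17*19)=793; twice the area = |3511| = 3511; area = 3511/2; boundary points = 1 + 1 + 1 = 3; strictly interior points = area - boundary/2 + 1 = 1755; answer 1755
Part 2: U1 = 1755; c = 24; f(2) = -3*(14) + 2*(24) = 6; iterating: f(2)=6, f(3)=10, f(4)=-18, f(5)=74, f(6)=-258, f(7)=922, f(8)=-3282, f(9)=11690, f(10)=-41634, f(11)=148282, f(12)=-528114, f(13)=1880906, f(14)=-6698946, f(15)=23858650; answer 23858650
Part 3: U2 = 23858650; d = 6; total draws C(14,2) = 91; complement C(8,2) = 28; favorable 91 - 28 = 63; P = 9/13; answer 9/13
Part 4: U3 = 9/13; threaded value p + q = 22; r = -17; T(2) = 3*(29) - 1*(-17) = 104; iterating: T(2)=104, T(3)=283, T(4)=745, T(5)=1952, T(6)=5111, T(7)=13381, T(8)=35032, T(9)=91715, T(10)=240113, T(11)=628624, T(12)=1645759, T(13)=4308653, T(14)=11280200, T(15)=29531947, T(16)=77315641; answer 77315641

77315641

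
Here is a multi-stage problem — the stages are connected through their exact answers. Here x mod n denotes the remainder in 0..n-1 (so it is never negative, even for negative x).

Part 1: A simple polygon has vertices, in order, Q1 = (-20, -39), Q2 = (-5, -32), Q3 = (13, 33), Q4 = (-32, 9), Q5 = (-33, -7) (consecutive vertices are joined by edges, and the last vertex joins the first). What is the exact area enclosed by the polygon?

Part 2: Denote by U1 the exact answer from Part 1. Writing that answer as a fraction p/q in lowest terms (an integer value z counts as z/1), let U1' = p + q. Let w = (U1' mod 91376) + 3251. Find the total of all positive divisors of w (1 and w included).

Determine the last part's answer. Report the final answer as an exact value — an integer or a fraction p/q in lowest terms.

Part 1: cross terms: (-20*-32 - -5*-39)=445, (-5*33 - 13*-32)=251, (13*9 - -32*33)=1173, (-32*-7 - -33*9)=521, (-33*-39 - -20*-7)=1147; twice the area = |3537| = 3537; area = 3537/2; answer 3537/2
Part 2: U1 = 3537/2; threaded value p + q = 3539; w = 6790; 6790 = 2 * 5 * 7 * 97; sigma = (1 + 2) * (1 + 5) * (1 + 7) * (1 + 97) = 3 * 6 * 8 * 98 = 14112; answer 14112

14112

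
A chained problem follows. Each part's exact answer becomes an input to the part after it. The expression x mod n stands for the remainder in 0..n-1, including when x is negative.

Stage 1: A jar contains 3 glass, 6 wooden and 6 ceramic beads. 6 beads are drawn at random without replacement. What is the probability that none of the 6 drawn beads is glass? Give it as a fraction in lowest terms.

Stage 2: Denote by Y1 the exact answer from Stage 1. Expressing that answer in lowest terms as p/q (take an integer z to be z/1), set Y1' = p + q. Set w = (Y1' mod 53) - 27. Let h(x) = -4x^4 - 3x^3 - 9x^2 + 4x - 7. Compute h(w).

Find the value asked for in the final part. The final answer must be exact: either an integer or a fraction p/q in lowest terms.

Stage 1: total draws C(15,6) = 5005; favorable C(12,6) = 924; P = 12/65; answer 12/65
Stage 2: Y1 = 12/65; threaded value p + q = 77; w = -3; -4*(-3)^4 - 3*(-3)^3 - 9*(-3)^2 + 4*(-3)^1 - 7 = (-324) + (81) + (-81) + (-12) + (-7) = -343; answer -343

-343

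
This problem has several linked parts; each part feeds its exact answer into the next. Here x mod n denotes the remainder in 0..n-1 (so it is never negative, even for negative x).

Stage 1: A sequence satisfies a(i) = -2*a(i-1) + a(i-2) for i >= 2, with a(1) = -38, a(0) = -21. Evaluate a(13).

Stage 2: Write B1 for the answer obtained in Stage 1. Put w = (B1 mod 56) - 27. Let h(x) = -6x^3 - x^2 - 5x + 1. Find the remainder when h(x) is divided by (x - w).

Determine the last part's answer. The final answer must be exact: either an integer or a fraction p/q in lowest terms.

Stage 1: a(2) = -2*(-38) + 1*(-21) = 55; iterating: a(2)=55, a(3)=-148, a(4)=351, a(5)=-850, a(6)=2051, a(7)=-4952, a(8)=11955, a(9)=-28862, a(10)=69679, a(11)=-168220, a(12)=406119, a(13)=-980458; answer -980458
Stage 2: B1 = -980458; w = 19; remainder = value at the root: -6*(19)^3 - 1*(19)^2 - 5*(19)^1 + 1 = (-41154) + (-361) + (-95) + (1) = -41609; answer -41609

-41609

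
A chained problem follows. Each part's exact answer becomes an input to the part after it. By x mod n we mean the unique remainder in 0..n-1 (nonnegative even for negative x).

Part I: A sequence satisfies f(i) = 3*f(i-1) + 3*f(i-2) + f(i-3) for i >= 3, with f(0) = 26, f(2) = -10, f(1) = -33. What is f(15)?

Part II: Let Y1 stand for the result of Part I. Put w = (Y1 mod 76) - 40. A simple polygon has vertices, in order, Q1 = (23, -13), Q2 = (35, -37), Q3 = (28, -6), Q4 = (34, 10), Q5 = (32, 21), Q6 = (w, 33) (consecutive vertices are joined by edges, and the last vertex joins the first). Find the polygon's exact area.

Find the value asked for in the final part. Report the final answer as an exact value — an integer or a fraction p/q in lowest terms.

Part I: f(3) = 3*(-10) + 3*(-33) + 1*(26) = -103; iterating: f(3)=-103, f(4)=-372, f(5)=-1435, f(6)=-5524, f(7)=-21249, f(8)=-81754, f(9)=-314533, f(10)=-1210110, f(11)=-4655683, f(12)=-17911912, f(13)=-68912895, f(14)=-265130104, f(15)=-1020040909; answer -1020040909
Part II: Y1 = -1020040909; w = -33; cross terms: (23*-37 - 35*-13)=-396, (35*-6 - 28*-37)=826, (28*10 - 34*-6)=484, (34*21 - 32*10)=394, (32*33 - -33*21)=1749, (-33*-13 - 23*33)=-330; twice the area = |2727| = 2727; area = 2727/2; answer 2727/2

2727/2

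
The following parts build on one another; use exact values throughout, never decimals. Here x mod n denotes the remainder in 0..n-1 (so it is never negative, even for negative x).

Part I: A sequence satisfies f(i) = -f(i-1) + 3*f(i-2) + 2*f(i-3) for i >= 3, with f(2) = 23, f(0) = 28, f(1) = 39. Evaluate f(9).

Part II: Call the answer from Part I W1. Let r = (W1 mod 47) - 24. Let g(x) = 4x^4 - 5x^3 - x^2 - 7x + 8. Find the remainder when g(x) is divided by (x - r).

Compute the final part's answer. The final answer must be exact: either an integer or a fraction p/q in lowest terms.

Part I: f(3) = -1*(23) + 3*(39) + 2*(28) = 150; iterating: f(3)=150, f(4)=-3, f(5)=499, f(6)=-208, f(7)=1699, f(8)=-1325, f(9)=6006; answer 6006
Part II: W1 = 6006; r = 13; remainder = value at the root: 4*(13)^4 - 5*(13)^3 - 1*(13)^2 - 7*(13)^1 + 8 = (114244) + (-10985) + (-169) + (-91) + (8) = 103007; answer 103007

103007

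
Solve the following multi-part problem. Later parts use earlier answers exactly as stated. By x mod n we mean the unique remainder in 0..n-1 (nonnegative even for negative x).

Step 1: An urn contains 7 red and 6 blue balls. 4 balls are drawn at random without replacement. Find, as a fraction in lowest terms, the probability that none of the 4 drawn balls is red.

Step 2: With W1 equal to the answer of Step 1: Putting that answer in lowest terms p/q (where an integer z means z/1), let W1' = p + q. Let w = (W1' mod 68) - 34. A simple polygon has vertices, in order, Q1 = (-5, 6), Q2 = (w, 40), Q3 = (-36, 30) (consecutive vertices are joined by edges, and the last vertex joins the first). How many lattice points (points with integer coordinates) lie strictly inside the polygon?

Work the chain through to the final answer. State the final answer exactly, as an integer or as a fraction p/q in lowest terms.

298

Step 1: total draws C(13,4) = 715; favorable C(6,4) = 15; P = 3/143; answer 3/143
Step 2: W1 = 3/143; threaded value p + q = 146; w = -24; cross terms: (-5*40 - -24*6)=-56, (-24*30 - -36*40)=720, (-36*6 - -5*30)=-66; twice the area = |598| = 598; area = 299; boundary points = 1 + 2 + 1 = 4; strictly interior points = area - boundary/2 + 1 = 298; answer 298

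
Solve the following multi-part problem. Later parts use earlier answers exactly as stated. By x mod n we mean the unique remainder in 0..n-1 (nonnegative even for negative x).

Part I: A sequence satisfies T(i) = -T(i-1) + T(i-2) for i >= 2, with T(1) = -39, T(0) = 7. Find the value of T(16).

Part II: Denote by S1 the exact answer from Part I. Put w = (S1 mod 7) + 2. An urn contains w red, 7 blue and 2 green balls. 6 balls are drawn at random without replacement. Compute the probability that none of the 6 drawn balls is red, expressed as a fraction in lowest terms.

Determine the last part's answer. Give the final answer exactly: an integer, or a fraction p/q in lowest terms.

2/11

Part I: T(2) = -1*(-39) + 1*(7) = 46; iterating: T(2)=46, T(3)=-85, T(4)=131, T(5)=-216, T(6)=347, T(7)=-563, T(8)=910, T(9)=-1473, T(10)=2383, T(11)=-3856, T(12)=6239, T(13)=-10095, T(14)=16334, T(15)=-26429, T(16)=42763; answer 42763
Part II: S1 = 42763; w = 2; total draws C(11,6) = 462; favorable C(9,6) = 84; P = 2/11; answer 2/11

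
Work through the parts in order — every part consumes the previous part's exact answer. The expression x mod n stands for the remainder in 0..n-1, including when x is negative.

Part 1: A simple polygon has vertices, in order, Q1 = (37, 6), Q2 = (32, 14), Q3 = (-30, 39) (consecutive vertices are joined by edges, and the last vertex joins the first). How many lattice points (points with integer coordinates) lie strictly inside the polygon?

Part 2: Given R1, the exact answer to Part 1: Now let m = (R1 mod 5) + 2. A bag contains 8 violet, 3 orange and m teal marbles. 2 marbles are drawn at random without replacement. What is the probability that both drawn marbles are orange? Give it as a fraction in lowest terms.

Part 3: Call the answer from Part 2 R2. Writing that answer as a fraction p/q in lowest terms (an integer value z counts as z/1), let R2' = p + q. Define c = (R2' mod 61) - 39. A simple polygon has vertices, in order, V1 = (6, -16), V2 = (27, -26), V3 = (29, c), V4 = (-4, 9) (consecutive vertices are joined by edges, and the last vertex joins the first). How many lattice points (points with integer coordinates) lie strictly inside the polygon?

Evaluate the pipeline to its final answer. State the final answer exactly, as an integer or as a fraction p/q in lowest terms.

Part 1: cross terms: (37*14 - 32*6)=326, (32*39 - -30*14)=1668, (-30*6 - 37*39)=-1623; twice the area = |371| = 371; area = 371/2; boundary points = 1 + 1 + 1 = 3; strictly interior points = area - boundary/2 + 1 = 185; answer 185
Part 2: R1 = 185; m = 2; total draws C(13,2) = 78; favorable C(3,2) = 3; P = 1/26; answer 1/26
Part 3: R2 = 1/26; threaded value p + q = 27; c = -12; cross terms: (6*-26 - 27*-16)=276, (27*-12 - 29*-26)=430, (29*9 - -4*-12)=213, (-4*-16 - 6*9)=10; twice the area = |929| = 929; area = 929/2; boundary points = 1 + 2 + 3 + 5 = 11; strictly interior points = area - boundary/2 + 1 = 460; answer 460

460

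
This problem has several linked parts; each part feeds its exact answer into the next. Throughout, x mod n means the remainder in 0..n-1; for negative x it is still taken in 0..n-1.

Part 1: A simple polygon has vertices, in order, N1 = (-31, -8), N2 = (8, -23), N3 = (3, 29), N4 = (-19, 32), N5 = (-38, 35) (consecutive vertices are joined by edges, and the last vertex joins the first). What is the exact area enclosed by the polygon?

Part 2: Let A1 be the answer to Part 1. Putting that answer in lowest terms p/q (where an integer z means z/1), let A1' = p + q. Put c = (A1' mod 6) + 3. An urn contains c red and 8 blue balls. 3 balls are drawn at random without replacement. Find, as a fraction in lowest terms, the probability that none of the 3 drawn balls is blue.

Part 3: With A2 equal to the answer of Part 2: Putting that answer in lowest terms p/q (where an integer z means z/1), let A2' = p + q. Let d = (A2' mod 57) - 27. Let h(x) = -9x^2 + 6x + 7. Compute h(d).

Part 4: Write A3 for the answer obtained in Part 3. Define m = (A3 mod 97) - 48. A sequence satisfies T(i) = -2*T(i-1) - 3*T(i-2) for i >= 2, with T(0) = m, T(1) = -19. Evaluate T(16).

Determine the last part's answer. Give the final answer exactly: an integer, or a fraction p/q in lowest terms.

Part 1: cross terms: (-31*-23 - 8*-8)=777, (8*29 - 3*-23)=301, (3*32 - -19*29)=647, (-19*35 - -38*32)=551, (-38*-8 - -31*35)=1389; twice the area = |3665| = 3665; area = 3665/2; answer 3665/2
Part 2: A1 = 3665/2; threaded value p + q = 3667; c = 4; total draws C(12,3) = 220; favorable C(4,3) = 4; P = 1/55; answer 1/55
Part 3: A2 = 1/55; threaded value p + q = 56; d = 29; -9*(29)^2 + 6*(29)^1 + 7 = (-7569) + (174) + (7) = -7388; answer -7388
Part 4: A3 = -7388; m = 33; T(2) = -2*(-19) - 3*(33) = -61; iterating: T(2)=-61, T(3)=179, T(4)=-175, T(5)=-187, T(6)=899, T(7)=-1237, T(8)=-223, T(9)=4157, T(10)=-7645, T(11)=2819, T(12)=17297, T(13)=-43051, T(14)=34211, T(15)=60731, T(16)=-224095; answer -224095

-224095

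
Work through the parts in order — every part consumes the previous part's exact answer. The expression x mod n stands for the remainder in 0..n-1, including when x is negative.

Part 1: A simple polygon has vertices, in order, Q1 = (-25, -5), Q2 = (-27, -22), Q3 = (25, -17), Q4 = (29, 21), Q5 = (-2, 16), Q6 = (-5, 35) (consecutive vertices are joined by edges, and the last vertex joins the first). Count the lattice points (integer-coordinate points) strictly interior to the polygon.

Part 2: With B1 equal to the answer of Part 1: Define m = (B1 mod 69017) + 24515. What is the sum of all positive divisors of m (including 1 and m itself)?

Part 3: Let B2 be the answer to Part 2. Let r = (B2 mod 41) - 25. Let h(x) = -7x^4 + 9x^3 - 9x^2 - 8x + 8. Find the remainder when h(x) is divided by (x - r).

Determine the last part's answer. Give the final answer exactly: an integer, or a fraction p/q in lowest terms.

Part 1: cross terms: (-25*-22 - -27*-5)=415, (-27*-17 - 25*-22)=1009, (25*21 - 29*-17)=1018, (29*16 - -2*21)=506, (-2*35 - -5*16)=10, (-5*-5 - -25*35)=900; twice the area = |3858| = 3858; area = 1929; boundary points = 1 + 1 + 2 + 1 + 1 + 20 = 26; strictly interior points = area - boundary/2 + 1 = 1917; answer 1917
Part 2: B1 = 1917; m = 26432; 26432 = 2^6 * 7 * 59; sigma = (1 + 2 + 4 + 8 + 16 + 32 + 64) * (1 + 7) * (1 + 59) = 127 * 8 * 60 = 60960; answer 60960
Part 3: B2 = 60960; r = 9; remainder = value at the root: -7*(9)^4 + 9*(9)^3 - 9*(9)^2 - 8*(9)^1 + 8 = (-45927) + (6561) + (-729) + (-72) + (8) = -40159; answer -40159

-40159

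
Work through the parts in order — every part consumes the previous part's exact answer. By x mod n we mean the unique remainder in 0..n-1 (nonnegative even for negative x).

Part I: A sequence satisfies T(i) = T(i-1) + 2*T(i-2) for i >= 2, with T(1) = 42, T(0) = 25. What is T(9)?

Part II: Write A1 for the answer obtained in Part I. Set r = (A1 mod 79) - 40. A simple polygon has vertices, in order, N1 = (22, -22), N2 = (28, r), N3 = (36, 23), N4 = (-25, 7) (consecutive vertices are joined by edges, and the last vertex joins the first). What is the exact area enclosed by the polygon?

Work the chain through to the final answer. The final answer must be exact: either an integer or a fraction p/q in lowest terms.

2259/2

Part I: T(2) = 1*(42) + 2*(25) = 92; iterating: T(2)=92, T(3)=176, T(4)=360, T(5)=712, T(6)=1432, T(7)=2856, T(8)=5720, T(9)=11432; answer 11432
Part II: A1 = 11432; r = 16; cross terms: (22*16 - 28*-22)=968, (28*23 - 36*16)=68, (36*7 - -25*23)=827, (-25*-22 - 22*7)=396; twice the area = |2259| = 2259; area = 2259/2; answer 2259/2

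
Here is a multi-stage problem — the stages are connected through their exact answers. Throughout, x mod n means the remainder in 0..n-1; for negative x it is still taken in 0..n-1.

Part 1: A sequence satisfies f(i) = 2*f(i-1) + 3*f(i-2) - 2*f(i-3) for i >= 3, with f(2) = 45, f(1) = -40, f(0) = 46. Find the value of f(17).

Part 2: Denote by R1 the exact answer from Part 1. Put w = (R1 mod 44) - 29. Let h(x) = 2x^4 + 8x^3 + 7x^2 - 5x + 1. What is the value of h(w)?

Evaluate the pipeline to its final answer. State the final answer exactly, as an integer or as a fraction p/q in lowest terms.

25

Part 1: f(3) = 2*(45) + 3*(-40) - 2*(46) = -122; iterating: f(3)=-122, f(4)=-29, f(5)=-514, f(6)=-871, f(7)=-3226, f(8)=-8037, f(9)=-24010, f(10)=-65679, f(11)=-187314, f(12)=-523645, f(13)=-1477874, f(14)=-4152055, f(15)=-11690442, f(16)=-32881301, f(17)=-92529818; answer -92529818
Part 2: R1 = -92529818; w = -3; 2*(-3)^4 + 8*(-3)^3 + 7*(-3)^2 - 5*(-3)^1 + 1 = (162) + (-216) + (63) + (15) + (1) = 25; answer 25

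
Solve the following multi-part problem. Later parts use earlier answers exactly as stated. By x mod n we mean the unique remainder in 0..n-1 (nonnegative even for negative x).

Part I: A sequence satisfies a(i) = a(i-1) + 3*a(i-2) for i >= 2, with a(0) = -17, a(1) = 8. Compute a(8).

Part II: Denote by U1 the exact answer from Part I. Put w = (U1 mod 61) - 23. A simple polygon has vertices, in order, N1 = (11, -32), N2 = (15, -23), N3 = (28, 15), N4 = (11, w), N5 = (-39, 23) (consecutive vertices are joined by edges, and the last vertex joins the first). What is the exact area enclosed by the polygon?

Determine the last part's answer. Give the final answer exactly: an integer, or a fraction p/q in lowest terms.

Part I: a(2) = 1*(8) + 3*(-17) = -43; iterating: a(2)=-43, a(3)=-19, a(4)=-148, a(5)=-205, a(6)=-649, a(7)=-1264, a(8)=-3211; answer -3211
Part II: U1 = -3211; w = -1; cross terms: (11*-23 - 15*-32)=227, (15*15 - 28*-23)=869, (28*-1 - 11*15)=-193, (11*23 - -39*-1)=214, (-39*-32 - 11*23)=995; twice the area = |2112| = 2112; area = 1056; answer 1056

1056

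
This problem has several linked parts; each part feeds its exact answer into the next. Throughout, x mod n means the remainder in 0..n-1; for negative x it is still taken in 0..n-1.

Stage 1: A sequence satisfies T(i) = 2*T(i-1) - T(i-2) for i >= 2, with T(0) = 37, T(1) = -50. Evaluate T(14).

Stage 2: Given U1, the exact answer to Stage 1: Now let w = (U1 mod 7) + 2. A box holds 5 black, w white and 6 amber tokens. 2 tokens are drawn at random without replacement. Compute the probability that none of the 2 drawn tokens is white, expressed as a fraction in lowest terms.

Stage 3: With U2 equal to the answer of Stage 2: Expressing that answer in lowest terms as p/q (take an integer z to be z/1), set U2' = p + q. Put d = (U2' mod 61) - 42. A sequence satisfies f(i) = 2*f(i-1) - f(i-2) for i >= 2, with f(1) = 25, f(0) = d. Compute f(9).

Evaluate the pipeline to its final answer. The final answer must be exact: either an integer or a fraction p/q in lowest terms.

Stage 1: T(2) = 2*(-50) - 1*(37) = -137; iterating: T(2)=-137, T(3)=-224, T(4)=-311, T(5)=-398, T(6)=-485, T(7)=-572, T(8)=-659, T(9)=-746, T(10)=-833, T(11)=-920, T(12)=-1007, T(13)=-1094, T(14)=-1181; answer -1181
Stage 2: U1 = -1181; w = 4; total draws C(15,2) = 105; favorable C(11,2) = 55; P = 11/21; answer 11/21
Stage 3: U2 = 11/21; threaded value p + q = 32; d = -10; f(2) = 2*(25) - 1*(-10) = 60; iterating: f(2)=60, f(3)=95, f(4)=130, f(5)=165, f(6)=200, f(7)=235, f(8)=270, f(9)=305; answer 305

305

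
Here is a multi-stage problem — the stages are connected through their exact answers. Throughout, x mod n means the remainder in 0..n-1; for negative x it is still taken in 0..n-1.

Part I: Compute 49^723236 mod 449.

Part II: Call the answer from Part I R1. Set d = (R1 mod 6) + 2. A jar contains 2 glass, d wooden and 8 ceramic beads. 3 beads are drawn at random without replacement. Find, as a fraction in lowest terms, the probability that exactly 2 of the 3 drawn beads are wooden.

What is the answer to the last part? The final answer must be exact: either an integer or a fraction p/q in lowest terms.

21/68

Part I: squarings mod 449: 49^1=49, 49^2=156, 49^4=90, 49^8=18, 49^16=324, 49^32=359, 49^64=18, 49^128=324, 49^256=359, 49^512=18, 49^1024=324, 49^2048=359, 49^4096=18, 49^8192=324, 49^16384=359, 49^32768=18, 49^65536=324, 49^131072=359, 49^262144=18, 49^524288=324; 49^723236 = 49^4 * 49^32 * 49^256 * 49^2048 * 49^65536 * 49^131072 * 49^524288 = 5 (mod 449); answer 5
Part II: R1 = 5; d = 7; total draws C(17,3) = 680; favorable C(7,2)*C(10,1) = 210; P = 21/68; answer 21/68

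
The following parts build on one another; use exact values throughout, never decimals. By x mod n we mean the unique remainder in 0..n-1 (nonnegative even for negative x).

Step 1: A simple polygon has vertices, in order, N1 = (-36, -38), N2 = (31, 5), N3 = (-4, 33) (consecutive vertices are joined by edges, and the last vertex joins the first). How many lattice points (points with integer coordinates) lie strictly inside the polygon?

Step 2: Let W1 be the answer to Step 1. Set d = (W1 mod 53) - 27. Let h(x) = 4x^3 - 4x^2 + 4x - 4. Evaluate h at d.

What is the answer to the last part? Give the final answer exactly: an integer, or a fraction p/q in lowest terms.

Step 1: cross terms: (-36*5 - 31*-38)=998, (31*33 - -4*5)=1043, (-4*-38 - -36*33)=1340; twice the area = |3381| = 3381; area = 3381/2; boundary points = 1 + 7 + 1 = 9; strictly interior points = area - boundary/2 + 1 = 1687; answer 1687
Step 2: W1 = 1687; d = 17; 4*(17)^3 - 4*(17)^2 + 4*(17)^1 - 4 = (19652) + (-1156) + (68) + (-4) = 18560; answer 18560

18560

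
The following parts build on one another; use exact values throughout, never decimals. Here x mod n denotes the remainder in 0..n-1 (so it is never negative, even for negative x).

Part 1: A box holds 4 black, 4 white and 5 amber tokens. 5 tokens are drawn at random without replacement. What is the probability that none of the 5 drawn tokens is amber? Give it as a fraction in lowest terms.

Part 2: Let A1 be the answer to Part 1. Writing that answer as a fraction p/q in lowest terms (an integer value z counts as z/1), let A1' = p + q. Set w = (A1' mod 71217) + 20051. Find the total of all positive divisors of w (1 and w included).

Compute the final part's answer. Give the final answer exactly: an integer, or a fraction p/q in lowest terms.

33840

Part 1: total draws C(13,5) = 1287; favorable C(8,5) = 56; P = 56/1287; answer 56/1287
Part 2: A1 = 56/1287; threaded value p + q = 1343; w = 21394; 21394 = 2 * 19 * 563; sigma = (1 + 2) * (1 + 19) * (1 + 563) = 3 * 20 * 564 = 33840; answer 33840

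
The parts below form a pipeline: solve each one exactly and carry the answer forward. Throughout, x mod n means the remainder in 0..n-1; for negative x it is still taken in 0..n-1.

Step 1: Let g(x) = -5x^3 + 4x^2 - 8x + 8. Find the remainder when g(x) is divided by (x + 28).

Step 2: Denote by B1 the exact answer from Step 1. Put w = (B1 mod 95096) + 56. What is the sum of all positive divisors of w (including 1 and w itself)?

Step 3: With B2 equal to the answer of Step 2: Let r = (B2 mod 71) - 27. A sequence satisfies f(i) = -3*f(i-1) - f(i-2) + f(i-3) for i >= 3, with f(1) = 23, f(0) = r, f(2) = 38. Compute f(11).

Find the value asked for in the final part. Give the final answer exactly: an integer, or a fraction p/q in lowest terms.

Step 1: remainder = value at the root: -5*(-28)^3 + 4*(-28)^2 - 8*(-28)^1 + 8 = (109760) + (3136) + (224) + (8) = 113128; answer 113128
Step 2: B1 = 113128; w = 18088; 18088 = 2^3 * 7 * 17 * 19; sigma = (1 + 2 + 4 + 8) * (1 + 7) * (1 + 17) * (1 + 19) = 15 * 8 * 18 * 20 = 43200; answer 43200
Step 3: B2 = 43200; r = 5; f(3) = -3*(38) - 1*(23) + 1*(5) = -132; iterating: f(3)=-132, f(4)=381, f(5)=-973, f(6)=2406, f(7)=-5864, f(8)=14213, f(9)=-34369, f(10)=83030, f(11)=-200508; answer -200508

-200508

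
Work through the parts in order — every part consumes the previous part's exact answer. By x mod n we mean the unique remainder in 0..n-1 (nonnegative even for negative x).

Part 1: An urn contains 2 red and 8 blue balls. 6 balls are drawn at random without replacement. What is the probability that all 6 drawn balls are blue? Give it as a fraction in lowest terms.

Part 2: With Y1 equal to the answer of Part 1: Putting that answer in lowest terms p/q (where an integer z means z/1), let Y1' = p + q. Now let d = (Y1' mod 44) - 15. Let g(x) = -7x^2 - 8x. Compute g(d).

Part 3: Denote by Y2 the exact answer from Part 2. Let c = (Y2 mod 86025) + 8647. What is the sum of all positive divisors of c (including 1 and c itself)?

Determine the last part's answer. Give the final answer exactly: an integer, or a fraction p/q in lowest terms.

169932

Part 1: total draws C(10,6) = 210; favorable C(8,6) = 28; P = 2/15; answer 2/15
Part 2: Y1 = 2/15; threaded value p + q = 17; d = 2; -7*(2)^2 - 8*(2)^1 = (-28) + (-16) = -44; answer -44
Part 3: Y2 = -44; c = 94628; 94628 = 2^2 * 41 * 577; sigma = (1 + 2 + 4) * (1 + 41) * (1 + 577) = 7 * 42 * 578 = 169932; answer 169932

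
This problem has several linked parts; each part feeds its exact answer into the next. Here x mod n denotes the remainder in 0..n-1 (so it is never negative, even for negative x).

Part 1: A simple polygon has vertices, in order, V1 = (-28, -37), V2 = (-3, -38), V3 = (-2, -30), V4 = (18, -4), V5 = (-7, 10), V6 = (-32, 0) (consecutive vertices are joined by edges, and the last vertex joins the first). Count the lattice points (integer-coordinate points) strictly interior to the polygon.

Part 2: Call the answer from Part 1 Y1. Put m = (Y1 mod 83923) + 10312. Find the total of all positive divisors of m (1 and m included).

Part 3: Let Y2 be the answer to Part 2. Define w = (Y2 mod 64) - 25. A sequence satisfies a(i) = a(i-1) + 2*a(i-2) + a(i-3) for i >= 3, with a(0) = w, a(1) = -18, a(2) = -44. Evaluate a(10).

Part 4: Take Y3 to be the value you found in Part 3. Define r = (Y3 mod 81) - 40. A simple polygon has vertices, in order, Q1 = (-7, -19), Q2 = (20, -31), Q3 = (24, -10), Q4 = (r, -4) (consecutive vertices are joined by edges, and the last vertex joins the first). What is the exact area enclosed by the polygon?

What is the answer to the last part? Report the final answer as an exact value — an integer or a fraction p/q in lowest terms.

Part 1: cross terms: (-28*-38 - -3*-37)=953, (-3*-30 - -2*-38)=14, (-2*-4 - 18*-30)=548, (18*10 - -7*-4)=152, (-7*0 - -32*10)=320, (-32*-37 - -28*0)=1184; twice the area = |3171| = 3171; area = 3171/2; boundary points = 1 + 1 + 2 + 1 + 5 + 1 = 11; strictly interior points = area - boundary/2 + 1 = 1581; answer 1581
Part 2: Y1 = 1581; m = 11893; 11893 = 7 * 1699; sigma = (1 + 7) * (1 + 1699) = 8 * 1700 = 13600; answer 13600
Part 3: Y2 = 13600; w = 7; a(3) = 1*(-44) + 2*(-18) + 1*(7) = -73; iterating: a(3)=-73, a(4)=-179, a(5)=-369, a(6)=-800, a(7)=-1717, a(8)=-3686, a(9)=-7920, a(10)=-17009; answer -17009
Part 4: Y3 = -17009; r = -39; cross terms: (-7*-31 - 20*-19)=597, (20*-10 - 24*-31)=544, (24*-4 - -39*-10)=-486, (-39*-19 - -7*-4)=713; twice the area = |1368| = 1368; area = 684; answer 684

684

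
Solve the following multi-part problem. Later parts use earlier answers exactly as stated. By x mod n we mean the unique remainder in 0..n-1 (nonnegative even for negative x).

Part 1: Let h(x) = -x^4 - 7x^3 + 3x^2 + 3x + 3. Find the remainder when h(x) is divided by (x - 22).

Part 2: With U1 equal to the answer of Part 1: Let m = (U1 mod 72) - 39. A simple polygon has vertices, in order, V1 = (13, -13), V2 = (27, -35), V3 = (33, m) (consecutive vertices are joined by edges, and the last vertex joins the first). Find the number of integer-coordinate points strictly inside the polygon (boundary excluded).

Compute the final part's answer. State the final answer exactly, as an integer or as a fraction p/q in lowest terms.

211

Part 1: remainder = value at the root: -1*(22)^4 - 7*(22)^3 + 3*(22)^2 + 3*(22)^1 + 3 = (-234256) + (-74536) + (1452) + (66) + (3) = -307271; answer -307271
Part 2: U1 = -307271; m = -14; cross terms: (13*-35 - 27*-13)=-104, (27*-14 - 33*-35)=777, (33*-13 - 13*-14)=-247; twice the area = |426| = 426; area = 213; boundary points = 2 + 3 + 1 = 6; strictly interior points = area - boundary/2 + 1 = 211; answer 211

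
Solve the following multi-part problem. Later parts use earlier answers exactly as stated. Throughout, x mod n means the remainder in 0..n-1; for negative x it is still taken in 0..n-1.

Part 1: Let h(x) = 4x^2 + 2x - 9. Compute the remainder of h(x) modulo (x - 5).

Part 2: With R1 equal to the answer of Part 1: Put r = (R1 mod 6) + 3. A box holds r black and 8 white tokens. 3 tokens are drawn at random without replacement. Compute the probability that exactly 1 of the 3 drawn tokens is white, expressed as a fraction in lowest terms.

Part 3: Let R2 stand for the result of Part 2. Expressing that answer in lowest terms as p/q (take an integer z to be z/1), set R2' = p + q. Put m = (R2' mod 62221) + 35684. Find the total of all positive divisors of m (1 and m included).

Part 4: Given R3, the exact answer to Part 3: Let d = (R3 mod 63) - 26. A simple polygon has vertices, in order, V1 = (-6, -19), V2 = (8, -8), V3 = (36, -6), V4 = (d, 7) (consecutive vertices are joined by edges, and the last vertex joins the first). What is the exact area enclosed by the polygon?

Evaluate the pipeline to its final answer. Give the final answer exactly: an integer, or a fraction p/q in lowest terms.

721/2

Part 1: remainder = value at the root: 4*(5)^2 + 2*(5)^1 - 9 = (100) + (10) + (-9) = 101; answer 101
Part 2: R1 = 101; r = 8; total draws C(16,3) = 560; favorable C(8,1)*C(8,2) = 224; P = 2/5; answer 2/5
Part 3: R2 = 2/5; threaded value p + q = 7; m = 35691; 35691 = 3 * 11897; sigma = (1 + 3) * (1 + 11897) = 4 * 11898 = 47592; answer 47592
Part 4: R3 = 47592; d = 1; cross terms: (-6*-8 - 8*-19)=200, (8*-6 - 36*-8)=240, (36*7 - 1*-6)=258, (1*-19 - -6*7)=23; twice the area = |721| = 721; area = 721/2; answer 721/2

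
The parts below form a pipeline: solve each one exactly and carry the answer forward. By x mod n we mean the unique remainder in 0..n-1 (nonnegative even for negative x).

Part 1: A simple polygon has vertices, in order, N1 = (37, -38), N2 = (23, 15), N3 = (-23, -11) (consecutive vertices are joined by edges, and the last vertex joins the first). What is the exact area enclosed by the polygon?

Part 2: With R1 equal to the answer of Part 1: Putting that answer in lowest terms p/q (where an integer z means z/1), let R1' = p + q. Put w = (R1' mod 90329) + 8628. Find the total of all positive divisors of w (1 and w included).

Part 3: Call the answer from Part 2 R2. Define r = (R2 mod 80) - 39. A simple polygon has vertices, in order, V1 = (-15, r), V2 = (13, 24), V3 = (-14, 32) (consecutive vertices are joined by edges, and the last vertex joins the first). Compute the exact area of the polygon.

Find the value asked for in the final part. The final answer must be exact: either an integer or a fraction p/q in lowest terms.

1925/2

Part 1: cross terms: (37*15 - 23*-38)=1429, (23*-11 - -23*15)=92, (-23*-38 - 37*-11)=1281; twice the area = |2802| = 2802; area = 1401; answer 1401
Part 2: R1 = 1401; threaded value p + q = 1402; w = 10030; 10030 = 2 * 5 * 17 * 59; sigma = (1 + 2) * (1 + 5) * (1 + 17) * (1 + 59) = 3 * 6 * 18 * 60 = 19440; answer 19440
Part 3: R2 = 19440; r = -39; cross terms: (-15*24 - 13*-39)=147, (13*32 - -14*24)=752, (-14*-39 - -15*32)=1026; twice the area = |1925| = 1925; area = 1925/2; answer 1925/2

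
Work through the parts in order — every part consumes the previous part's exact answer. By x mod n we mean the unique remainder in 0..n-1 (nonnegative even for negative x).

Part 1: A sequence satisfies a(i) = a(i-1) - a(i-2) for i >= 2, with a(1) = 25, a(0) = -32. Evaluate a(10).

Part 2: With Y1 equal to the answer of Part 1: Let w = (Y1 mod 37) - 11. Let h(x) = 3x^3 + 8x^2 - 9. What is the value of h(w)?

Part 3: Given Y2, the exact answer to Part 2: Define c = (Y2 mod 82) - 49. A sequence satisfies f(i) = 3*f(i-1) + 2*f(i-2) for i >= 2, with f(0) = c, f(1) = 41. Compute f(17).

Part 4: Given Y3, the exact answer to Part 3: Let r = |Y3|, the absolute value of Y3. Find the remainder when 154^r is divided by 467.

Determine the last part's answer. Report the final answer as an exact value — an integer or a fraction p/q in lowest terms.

Part 1: a(2) = 1*(25) - 1*(-32) = 57; iterating: a(2)=57, a(3)=32, a(4)=-25, a(5)=-57, a(6)=-32, a(7)=25, a(8)=57, a(9)=32, a(10)=-25; answer -25
Part 2: Y1 = -25; w = 1; 3*(1)^3 + 8*(1)^2 - 9 = (3) + (8) + (-9) = 2; answer 2
Part 3: Y2 = 2; c = -47; f(2) = 3*(41) + 2*(-47) = 29; iterating: f(2)=29, f(3)=169, f(4)=565, f(5)=2033, f(6)=7229, f(7)=25753, f(8)=91717, f(9)=326657, f(10)=1163405, f(11)=4143529, f(12)=14757397, f(13)=52559249, f(14)=187192541, f(15)=666696121, f(16)=2374473445, f(17)=8456812577; answer 8456812577
Part 4: Y3 = 8456812577; r = 8456812577; squarings mod 467: 154^1=154, 154^2=366, 154^4=394, 154^8=192, 154^16=438, 154^32=374, 154^64=243, 154^128=207, 154^256=352, 154^512=149, 154^1024=252, 154^2048=459, 154^4096=64, 154^8192=360, 154^16384=241, 154^32768=173, 154^65536=41, 154^131072=280, 154^262144=411, 154^524288=334, 154^1048576=410, 154^2097152=447, 154^4194304=400, 154^8388608=286, 154^16777216=71, 154^33554432=371, 154^67108864=343, 154^134217728=432, 154^268435456=291, 154^536870912=154, 154^1073741824=366, 154^2147483648=394, 154^4294967296=192; 154^8456812577 = 154^1 * 154^32 * 154^2048 * 154^4096 * 154^8192 * 154^32768 * 154^1048576 * 154^134217728 * 154^268435456 * 154^536870912 * 154^1073741824 * 154^2147483648 * 154^4294967296 = 389 (mod 467); answer 389

389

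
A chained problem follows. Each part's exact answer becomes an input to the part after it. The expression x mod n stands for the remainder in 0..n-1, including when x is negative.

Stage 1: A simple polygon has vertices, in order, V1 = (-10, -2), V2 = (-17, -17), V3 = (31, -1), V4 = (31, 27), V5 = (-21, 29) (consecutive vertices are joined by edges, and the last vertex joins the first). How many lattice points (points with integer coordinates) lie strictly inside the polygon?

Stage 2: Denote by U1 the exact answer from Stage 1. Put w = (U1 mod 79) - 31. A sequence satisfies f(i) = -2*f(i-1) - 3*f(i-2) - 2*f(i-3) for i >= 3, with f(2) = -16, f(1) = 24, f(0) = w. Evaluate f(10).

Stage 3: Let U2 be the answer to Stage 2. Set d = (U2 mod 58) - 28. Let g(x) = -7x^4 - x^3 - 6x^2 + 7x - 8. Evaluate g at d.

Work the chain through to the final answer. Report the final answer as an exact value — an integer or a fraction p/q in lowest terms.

-1632210

Stage 1: cross terms: (-10*-17 - -17*-2)=136, (-17*-1 - 31*-17)=544, (31*27 - 31*-1)=868, (31*29 - -21*27)=1466, (-21*-2 - -10*29)=332; twice the area = |3346| = 3346; area = 1673; boundary points = 1 + 16 + 28 + 2 + 1 = 48; strictly interior points = area - boundary/2 + 1 = 1650; answer 1650
Stage 2: U1 = 1650; w = 39; f(3) = -2*(-16) - 3*(24) - 2*(39) = -118; iterating: f(3)=-118, f(4)=236, f(5)=-86, f(6)=-300, f(7)=386, f(8)=300, f(9)=-1158, f(10)=644; answer 644
Stage 3: U2 = 644; d = -22; -7*(-22)^4 - 1*(-22)^3 - 6*(-22)^2 + 7*(-22)^1 - 8 = (-1639792) + (10648) + (-2904) + (-154) + (-8) = -1632210; answer -1632210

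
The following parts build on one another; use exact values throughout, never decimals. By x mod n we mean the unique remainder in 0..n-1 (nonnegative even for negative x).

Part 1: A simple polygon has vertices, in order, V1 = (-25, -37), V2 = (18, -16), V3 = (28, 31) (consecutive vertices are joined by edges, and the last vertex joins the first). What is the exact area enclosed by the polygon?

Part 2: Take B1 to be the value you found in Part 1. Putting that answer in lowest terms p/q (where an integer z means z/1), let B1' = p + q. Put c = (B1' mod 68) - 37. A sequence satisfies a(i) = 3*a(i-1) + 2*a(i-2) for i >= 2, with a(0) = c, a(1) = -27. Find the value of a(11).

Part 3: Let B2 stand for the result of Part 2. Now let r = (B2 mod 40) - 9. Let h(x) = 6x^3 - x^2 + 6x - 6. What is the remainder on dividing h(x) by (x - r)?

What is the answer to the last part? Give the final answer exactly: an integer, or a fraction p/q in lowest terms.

16346

Part 1: cross terms: (-25*-16 - 18*-37)=1066, (18*31 - 28*-16)=1006, (28*-37 - -25*31)=-261; twice the area = |1811| = 1811; area = 1811/2; answer 1811/2
Part 2: B1 = 1811/2; threaded value p + q = 1813; c = 8; a(2) = 3*(-27) + 2*(8) = -65; iterating: a(2)=-65, a(3)=-249, a(4)=-877, a(5)=-3129, a(6)=-11141, a(7)=-39681, a(8)=-141325, a(9)=-503337, a(10)=-1792661, a(11)=-6384657; answer -6384657
Part 3: B2 = -6384657; r = 14; remainder = value at the root: 6*(14)^3 - 1*(14)^2 + 6*(14)^1 - 6 = (16464) + (-196) + (84) + (-6) = 16346; answer 16346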